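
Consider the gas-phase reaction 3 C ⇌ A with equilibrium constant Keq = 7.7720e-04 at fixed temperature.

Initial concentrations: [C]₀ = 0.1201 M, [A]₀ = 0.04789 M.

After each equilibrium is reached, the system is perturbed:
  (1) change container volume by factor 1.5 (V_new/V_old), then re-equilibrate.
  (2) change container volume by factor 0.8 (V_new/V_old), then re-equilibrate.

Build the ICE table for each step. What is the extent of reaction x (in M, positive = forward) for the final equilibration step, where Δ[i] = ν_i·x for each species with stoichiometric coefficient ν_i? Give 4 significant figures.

Q₀ = 27.64 vs Keq = 7.7720e-04 ⇒ Q>K, reverse
Step 1:
                   C          A
  I           0.1201    0.04789
  C           0.1436   -0.04788
  E           0.2637 1.4256e-05
  solve Keq expr → x = -0.04788; check Q = 7.7720e-04
Then change container volume by factor 1.5 (V_new/V_old).
Step 2:
                   C          A
  I           0.1758 9.5040e-06
  C       1.5837e-05 -5.2789e-06
  E           0.1758 4.2251e-06
  solve Keq expr → x = -5.2789e-06; check Q = 7.7720e-04
Then change container volume by factor 0.8 (V_new/V_old).
Step 3:
                   C          A
  I           0.2198 5.2814e-06
  C       -8.9094e-06 2.9698e-06
  E           0.2198 8.2512e-06
  solve Keq expr → x = 2.9698e-06; check Q = 7.7720e-04

x = 2.9698e-06 M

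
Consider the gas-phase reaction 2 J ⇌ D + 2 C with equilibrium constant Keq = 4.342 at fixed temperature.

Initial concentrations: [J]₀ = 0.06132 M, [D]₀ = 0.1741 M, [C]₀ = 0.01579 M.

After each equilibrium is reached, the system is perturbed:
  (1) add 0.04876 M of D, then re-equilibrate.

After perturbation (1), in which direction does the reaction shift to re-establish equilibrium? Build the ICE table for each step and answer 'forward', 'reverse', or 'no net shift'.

Q₀ = 0.01154 vs Keq = 4.342 ⇒ Q<K, forward
Step 1:
                   J          D          C
  Initial    0.06132     0.1741    0.01579
  Change    -0.04775    0.02388    0.04775
  Equil      0.01357      0.198    0.06354
  solve Keq expr → x = 0.02388; check Q = 4.342
Then add 0.04876 M of D.
Step 2:
                   J          D          C
  Initial    0.01357     0.2467    0.06354
  Change     0.00126 -6.2987e-04   -0.00126
  Equil      0.01483     0.2461    0.06228
  solve Keq expr → x = -6.2987e-04; check Q = 4.342

Direction: reverse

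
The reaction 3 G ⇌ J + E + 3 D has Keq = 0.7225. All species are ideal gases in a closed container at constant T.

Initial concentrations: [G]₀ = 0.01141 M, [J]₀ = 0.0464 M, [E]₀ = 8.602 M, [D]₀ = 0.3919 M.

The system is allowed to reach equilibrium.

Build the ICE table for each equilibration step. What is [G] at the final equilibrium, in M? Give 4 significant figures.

Q₀ = 1.6173e+04 vs Keq = 0.7225 ⇒ Q>K, reverse
Step 1:
                  G         J         E         D
  Initial   0.01141    0.0464     8.602    0.3919
  Change     0.1151  -0.03835  -0.03835   -0.1151
  Equil      0.1265  0.008045     8.564    0.2768
  solve Keq expr → x = -0.03835; check Q = 0.7225

[G]_eq = 0.1265 M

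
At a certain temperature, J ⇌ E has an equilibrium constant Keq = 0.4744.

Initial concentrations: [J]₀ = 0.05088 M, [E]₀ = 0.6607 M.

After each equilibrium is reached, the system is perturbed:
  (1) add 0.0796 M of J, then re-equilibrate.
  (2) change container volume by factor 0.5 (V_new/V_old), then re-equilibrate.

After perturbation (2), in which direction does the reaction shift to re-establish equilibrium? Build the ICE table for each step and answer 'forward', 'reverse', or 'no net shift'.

Q₀ = 12.99 vs Keq = 0.4744 ⇒ Q>K, reverse
Step 1:
                   J          E
  I          0.05088     0.6607
  C           0.4317    -0.4317
  E           0.4826      0.229
  solve Keq expr → x = -0.4317; check Q = 0.4744
Then add 0.0796 M of J.
Step 2:
                   J          E
  I           0.5622      0.229
  C         -0.02561    0.02561
  E           0.5366     0.2546
  solve Keq expr → x = 0.02561; check Q = 0.4744
Then change container volume by factor 0.5 (V_new/V_old).
Step 3:
                   J          E
  I            1.073     0.5091
  C                0          0
  E            1.073     0.5091
  solve Keq expr → x = 0; check Q = 0.4744

Direction: no net shift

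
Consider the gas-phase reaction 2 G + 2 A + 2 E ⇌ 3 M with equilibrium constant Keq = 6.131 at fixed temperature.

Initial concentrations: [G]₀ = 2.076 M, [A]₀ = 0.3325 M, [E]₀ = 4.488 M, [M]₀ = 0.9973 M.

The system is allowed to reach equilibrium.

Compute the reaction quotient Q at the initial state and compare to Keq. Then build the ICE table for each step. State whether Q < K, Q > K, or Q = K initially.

Q₀ = 0.1034; Q < K (proceeds forward)

Q₀ = 0.1034 vs Keq = 6.131 ⇒ Q<K, forward
Step 1:
                  G         A         E         M
  Initial     2.076    0.3325     4.488    0.9973
  Change    -0.2488   -0.2488   -0.2488    0.3733
  Equil       1.827   0.08366     4.239     1.371
  solve Keq expr → x = 0.1244; check Q = 6.131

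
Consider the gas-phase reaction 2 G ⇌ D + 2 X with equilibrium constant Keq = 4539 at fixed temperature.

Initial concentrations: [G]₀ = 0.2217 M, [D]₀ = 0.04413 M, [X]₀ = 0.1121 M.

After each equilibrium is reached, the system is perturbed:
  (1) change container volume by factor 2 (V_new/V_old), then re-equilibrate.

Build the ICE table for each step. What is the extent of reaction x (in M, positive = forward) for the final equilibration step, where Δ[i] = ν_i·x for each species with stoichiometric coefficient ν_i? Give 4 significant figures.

Q₀ = 0.01128 vs Keq = 4539 ⇒ Q<K, forward
Step 1:
                  G         D         X
  init       0.2217   0.04413    0.1121
  Δ         -0.2198    0.1099    0.2198
  eq       0.001933     0.154    0.3319
  solve Keq expr → x = 0.1099; check Q = 4539
Then change container volume by factor 2 (V_new/V_old).
Step 2:
                  G         D         X
  init    9.6657e-04   0.07701    0.1659
  Δ       -2.8132e-04 1.4066e-04 2.8132e-04
  eq      6.8525e-04   0.07715    0.1662
  solve Keq expr → x = 1.4066e-04; check Q = 4539

x = 1.4066e-04 M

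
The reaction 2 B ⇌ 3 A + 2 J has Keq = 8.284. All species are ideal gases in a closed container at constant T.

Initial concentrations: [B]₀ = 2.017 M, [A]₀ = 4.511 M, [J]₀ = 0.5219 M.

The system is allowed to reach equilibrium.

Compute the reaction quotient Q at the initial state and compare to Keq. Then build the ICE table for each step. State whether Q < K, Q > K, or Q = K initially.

Q₀ = 6.146 vs Keq = 8.284 ⇒ Q<K, forward
Step 1:
                    B           A           J
  init          2.017       4.511      0.5219
  Δ           -0.0529     0.07935      0.0529
  eq            1.964        4.59      0.5748
  solve Keq expr → x = 0.02645; check Q = 8.284

Q₀ = 6.146; Q < K (proceeds forward)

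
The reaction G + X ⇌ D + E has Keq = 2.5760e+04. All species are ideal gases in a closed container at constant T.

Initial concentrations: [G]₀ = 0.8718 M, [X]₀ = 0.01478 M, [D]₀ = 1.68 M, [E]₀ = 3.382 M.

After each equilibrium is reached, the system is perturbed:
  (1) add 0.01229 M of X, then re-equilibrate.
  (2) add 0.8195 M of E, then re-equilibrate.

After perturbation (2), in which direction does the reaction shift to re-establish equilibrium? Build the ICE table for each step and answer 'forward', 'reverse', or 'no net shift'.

Q₀ = 441 vs Keq = 2.5760e+04 ⇒ Q<K, forward
Step 1:
                   G          X          D          E
  Initial     0.8718    0.01478       1.68      3.382
  Change    -0.01452   -0.01452    0.01452    0.01452
  Equil       0.8573 2.6062e-04      1.695      3.397
  solve Keq expr → x = 0.01452; check Q = 2.5760e+04
Then add 0.01229 M of X.
Step 2:
                   G          X          D          E
  Initial     0.8573    0.01255      1.695      3.397
  Change    -0.01228   -0.01228    0.01228    0.01228
  Equil        0.845 2.6729e-04      1.707      3.409
  solve Keq expr → x = 0.01228; check Q = 2.5760e+04
Then add 0.8195 M of E.
Step 3:
                   G          X          D          E
  Initial      0.845 2.6729e-04      1.707      4.228
  Change  6.4216e-05 6.4216e-05 -6.4216e-05 -6.4216e-05
  Equil       0.8451 3.3151e-04      1.707      4.228
  solve Keq expr → x = -6.4216e-05; check Q = 2.5760e+04

Direction: reverse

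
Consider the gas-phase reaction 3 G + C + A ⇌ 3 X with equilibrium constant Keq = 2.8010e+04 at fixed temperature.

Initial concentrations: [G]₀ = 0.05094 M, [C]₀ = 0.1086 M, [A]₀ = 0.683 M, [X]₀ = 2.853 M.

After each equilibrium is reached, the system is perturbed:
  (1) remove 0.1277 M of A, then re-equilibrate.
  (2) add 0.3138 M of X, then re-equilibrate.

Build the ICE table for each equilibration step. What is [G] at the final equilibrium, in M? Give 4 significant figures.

[G]_eq = 0.2136 M

Q₀ = 2.3685e+06 vs Keq = 2.8010e+04 ⇒ Q>K, reverse
Step 1:
                    G           C           A           X
  init        0.05094      0.1086       0.683       2.853
  Δ            0.1349     0.04495     0.04495     -0.1349
  eq           0.1858      0.1536       0.728       2.718
  solve Keq expr → x = -0.04495; check Q = 2.8010e+04
Then remove 0.1277 M of A.
Step 2:
                    G           C           A           X
  init         0.1858      0.1536      0.6003       2.718
  Δ          0.009872    0.003291    0.003291   -0.009872
  eq           0.1957      0.1568      0.6035       2.708
  solve Keq expr → x = -0.003291; check Q = 2.8010e+04
Then add 0.3138 M of X.
Step 3:
                    G           C           A           X
  init         0.1957      0.1568      0.6035       3.022
  Δ           0.01797    0.005991    0.005991    -0.01797
  eq           0.2136      0.1628      0.6095       3.004
  solve Keq expr → x = -0.005991; check Q = 2.8010e+04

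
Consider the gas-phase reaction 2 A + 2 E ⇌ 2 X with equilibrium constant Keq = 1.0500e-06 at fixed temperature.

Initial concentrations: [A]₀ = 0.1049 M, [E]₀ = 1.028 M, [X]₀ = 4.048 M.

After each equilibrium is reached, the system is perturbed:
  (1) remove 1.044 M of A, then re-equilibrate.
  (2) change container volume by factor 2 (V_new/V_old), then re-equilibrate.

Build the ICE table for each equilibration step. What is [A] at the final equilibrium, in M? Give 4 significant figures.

[A]_eq = 1.55 M

Q₀ = 1409 vs Keq = 1.0500e-06 ⇒ Q>K, reverse
Step 1:
                   A          E          X
  I           0.1049      1.028      4.048
  C            4.027      4.027     -4.027
  E            4.132      5.055     0.0214
  solve Keq expr → x = -2.013; check Q = 1.0500e-06
Then remove 1.044 M of A.
Step 2:
                   A          E          X
  I            3.088      5.055     0.0214
  C         0.005363   0.005363  -0.005363
  E            3.093       5.06    0.01604
  solve Keq expr → x = -0.002681; check Q = 1.0500e-06
Then change container volume by factor 2 (V_new/V_old).
Step 3:
                   A          E          X
  I            1.546       2.53   0.008018
  C         0.003992   0.003992  -0.003992
  E             1.55      2.534   0.004026
  solve Keq expr → x = -0.001996; check Q = 1.0500e-06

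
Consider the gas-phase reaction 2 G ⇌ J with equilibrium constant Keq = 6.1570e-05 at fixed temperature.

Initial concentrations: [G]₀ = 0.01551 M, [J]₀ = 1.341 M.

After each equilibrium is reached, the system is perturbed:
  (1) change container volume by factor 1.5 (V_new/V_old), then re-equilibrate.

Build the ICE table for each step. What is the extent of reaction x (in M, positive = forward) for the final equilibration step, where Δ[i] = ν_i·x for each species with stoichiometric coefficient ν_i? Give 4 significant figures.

Q₀ = 5574 vs Keq = 6.1570e-05 ⇒ Q>K, reverse
Step 1:
                  G         J
  Initial   0.01551     1.341
  Change      2.681    -1.341
  Equil       2.697 4.4772e-04
  solve Keq expr → x = -1.341; check Q = 6.1570e-05
Then change container volume by factor 1.5 (V_new/V_old).
Step 2:
                  G         J
  Initial     1.798 2.9848e-04
  Change  1.9890e-04 -9.9449e-05
  Equil       1.798 1.9903e-04
  solve Keq expr → x = -9.9449e-05; check Q = 6.1570e-05

x = -9.9449e-05 M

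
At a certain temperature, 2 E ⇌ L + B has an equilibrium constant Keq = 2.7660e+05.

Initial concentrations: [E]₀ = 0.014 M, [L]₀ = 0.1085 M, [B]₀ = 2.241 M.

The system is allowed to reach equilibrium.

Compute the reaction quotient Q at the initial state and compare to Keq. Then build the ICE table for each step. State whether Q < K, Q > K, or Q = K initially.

Q₀ = 1241 vs Keq = 2.7660e+05 ⇒ Q<K, forward
Step 1:
                  E         L         B
  I           0.014    0.1085     2.241
  C        -0.01303  0.006517  0.006517
  E       9.6673e-04     0.115     2.248
  solve Keq expr → x = 0.006517; check Q = 2.7660e+05

Q₀ = 1241; Q < K (proceeds forward)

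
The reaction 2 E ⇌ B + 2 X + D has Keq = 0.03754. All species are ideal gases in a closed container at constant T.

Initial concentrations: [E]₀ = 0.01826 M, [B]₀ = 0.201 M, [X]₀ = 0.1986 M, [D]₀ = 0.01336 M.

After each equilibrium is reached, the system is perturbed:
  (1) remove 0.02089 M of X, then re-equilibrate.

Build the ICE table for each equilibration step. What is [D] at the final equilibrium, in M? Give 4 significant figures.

Q₀ = 0.3177 vs Keq = 0.03754 ⇒ Q>K, reverse
Step 1:
                    E           B           X           D
  I           0.01826       0.201      0.1986     0.01336
  C           0.01447   -0.007237    -0.01447   -0.007237
  E           0.03273      0.1938      0.1841    0.006123
  solve Keq expr → x = -0.007237; check Q = 0.03754
Then remove 0.02089 M of X.
Step 2:
                    E           B           X           D
  I           0.03273      0.1938      0.1632    0.006123
  C         -0.001562  7.8081e-04    0.001562  7.8081e-04
  E           0.03117      0.1945      0.1648    0.006904
  solve Keq expr → x = 7.8081e-04; check Q = 0.03754

[D]_eq = 0.006904 M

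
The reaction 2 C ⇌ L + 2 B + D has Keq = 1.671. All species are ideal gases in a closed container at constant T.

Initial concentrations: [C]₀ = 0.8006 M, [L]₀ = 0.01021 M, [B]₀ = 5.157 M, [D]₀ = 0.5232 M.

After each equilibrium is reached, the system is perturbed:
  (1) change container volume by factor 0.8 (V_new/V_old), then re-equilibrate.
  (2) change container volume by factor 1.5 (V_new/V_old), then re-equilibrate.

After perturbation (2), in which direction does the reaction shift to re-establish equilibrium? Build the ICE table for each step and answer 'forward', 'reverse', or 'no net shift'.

Q₀ = 0.2216 vs Keq = 1.671 ⇒ Q<K, forward
Step 1:
                   C          L          B          D
  init        0.8006    0.01021      5.157     0.5232
  Δ         -0.08824    0.04412    0.08824    0.04412
  eq          0.7124    0.05433      5.245     0.5673
  solve Keq expr → x = 0.04412; check Q = 1.671
Then change container volume by factor 0.8 (V_new/V_old).
Step 2:
                   C          L          B          D
  init        0.8905    0.06791      6.557     0.7091
  Δ          0.03768   -0.01884   -0.03768   -0.01884
  eq          0.9281    0.04907      6.519     0.6903
  solve Keq expr → x = -0.01884; check Q = 1.671
Then change container volume by factor 1.5 (V_new/V_old).
Step 3:
                   C          L          B          D
  init        0.6188    0.03271      4.346     0.4602
  Δ         -0.04992    0.02496    0.04992    0.02496
  eq          0.5688    0.05767      4.396     0.4852
  solve Keq expr → x = 0.02496; check Q = 1.671

Direction: forward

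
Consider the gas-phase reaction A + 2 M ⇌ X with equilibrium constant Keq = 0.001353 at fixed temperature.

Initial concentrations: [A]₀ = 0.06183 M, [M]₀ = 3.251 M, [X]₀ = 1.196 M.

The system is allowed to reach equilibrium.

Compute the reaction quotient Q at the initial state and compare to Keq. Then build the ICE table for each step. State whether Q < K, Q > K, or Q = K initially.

Q₀ = 1.83 vs Keq = 0.001353 ⇒ Q>K, reverse
Step 1:
                  A         M         X
  I         0.06183     3.251     1.196
  C           1.146     2.292    -1.146
  E           1.208     5.543    0.0502
  solve Keq expr → x = -1.146; check Q = 0.001353

Q₀ = 1.83; Q > K (proceeds reverse)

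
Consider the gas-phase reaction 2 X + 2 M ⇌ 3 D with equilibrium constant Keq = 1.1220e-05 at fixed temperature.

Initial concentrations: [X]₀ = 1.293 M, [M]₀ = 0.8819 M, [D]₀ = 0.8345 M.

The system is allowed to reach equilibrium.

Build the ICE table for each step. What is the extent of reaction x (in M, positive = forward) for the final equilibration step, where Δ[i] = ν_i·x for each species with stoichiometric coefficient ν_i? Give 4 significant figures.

x = -0.2642 M

Q₀ = 0.4469 vs Keq = 1.1220e-05 ⇒ Q>K, reverse
Step 1:
                  X         M         D
  init        1.293    0.8819    0.8345
  Δ          0.5283    0.5283   -0.7925
  eq          1.821      1.41   0.04199
  solve Keq expr → x = -0.2642; check Q = 1.1220e-05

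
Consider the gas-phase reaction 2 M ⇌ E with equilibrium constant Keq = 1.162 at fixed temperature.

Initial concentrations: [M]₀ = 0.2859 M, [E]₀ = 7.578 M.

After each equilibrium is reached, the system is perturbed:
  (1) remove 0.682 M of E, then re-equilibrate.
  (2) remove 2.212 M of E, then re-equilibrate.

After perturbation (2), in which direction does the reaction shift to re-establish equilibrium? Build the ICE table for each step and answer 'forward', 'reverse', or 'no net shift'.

Q₀ = 92.71 vs Keq = 1.162 ⇒ Q>K, reverse
Step 1:
                   M          E
  I           0.2859      7.578
  C            2.086     -1.043
  E            2.372      6.535
  solve Keq expr → x = -1.043; check Q = 1.162
Then remove 0.682 M of E.
Step 2:
                   M          E
  I            2.372      5.853
  C          -0.1161    0.05803
  E            2.255      5.911
  solve Keq expr → x = 0.05803; check Q = 1.162
Then remove 2.212 M of E.
Step 3:
                   M          E
  I            2.255      3.699
  C          -0.4211     0.2106
  E            1.834       3.91
  solve Keq expr → x = 0.2106; check Q = 1.162

Direction: forward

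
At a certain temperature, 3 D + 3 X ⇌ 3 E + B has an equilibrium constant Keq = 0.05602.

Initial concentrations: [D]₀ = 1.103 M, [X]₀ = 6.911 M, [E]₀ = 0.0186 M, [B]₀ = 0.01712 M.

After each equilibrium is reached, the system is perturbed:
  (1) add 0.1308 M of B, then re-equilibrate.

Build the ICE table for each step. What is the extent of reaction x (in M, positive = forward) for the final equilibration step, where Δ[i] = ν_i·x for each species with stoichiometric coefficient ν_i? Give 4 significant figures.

Q₀ = 2.4871e-10 vs Keq = 0.05602 ⇒ Q<K, forward
Step 1:
                   D          X          E          B
  Initial      1.103      6.911     0.0186    0.01712
  Change     -0.8515    -0.8515     0.8515     0.2838
  Equil       0.2515      6.059     0.8701      0.301
  solve Keq expr → x = 0.2838; check Q = 0.05602
Then add 0.1308 M of B.
Step 2:
                   D          X          E          B
  Initial     0.2515      6.059     0.8701     0.4318
  Change     0.02228    0.02228   -0.02228  -0.007428
  Equil       0.2738      6.082     0.8478     0.4243
  solve Keq expr → x = -0.007428; check Q = 0.05602

x = -0.007428 M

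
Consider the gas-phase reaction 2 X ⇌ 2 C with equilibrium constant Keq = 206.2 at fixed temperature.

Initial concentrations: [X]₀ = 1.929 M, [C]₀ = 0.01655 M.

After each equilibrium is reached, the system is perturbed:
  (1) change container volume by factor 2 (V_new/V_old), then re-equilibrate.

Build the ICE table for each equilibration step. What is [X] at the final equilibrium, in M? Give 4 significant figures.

[X]_eq = 0.06333 M

Q₀ = 7.3609e-05 vs Keq = 206.2 ⇒ Q<K, forward
Step 1:
                   X          C
  init         1.929    0.01655
  Δ           -1.802      1.802
  eq          0.1267      1.819
  solve Keq expr → x = 0.9012; check Q = 206.2
Then change container volume by factor 2 (V_new/V_old).
Step 2:
                   X          C
  init       0.06333     0.9094
  Δ                0          0
  eq         0.06333     0.9094
  solve Keq expr → x = 0; check Q = 206.2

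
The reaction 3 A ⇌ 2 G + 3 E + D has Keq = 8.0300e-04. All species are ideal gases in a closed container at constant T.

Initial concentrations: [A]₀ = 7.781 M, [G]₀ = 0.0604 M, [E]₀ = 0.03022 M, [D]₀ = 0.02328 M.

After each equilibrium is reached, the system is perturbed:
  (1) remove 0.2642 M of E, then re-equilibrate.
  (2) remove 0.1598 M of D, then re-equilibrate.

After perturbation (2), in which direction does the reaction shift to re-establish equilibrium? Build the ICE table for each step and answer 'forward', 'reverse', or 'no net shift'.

Q₀ = 4.9755e-12 vs Keq = 8.0300e-04 ⇒ Q<K, forward
Step 1:
                  A         G         E         D
  Initial     7.781    0.0604   0.03022   0.02328
  Change     -1.032    0.6881     1.032    0.3441
  Equil       6.749    0.7485     1.062    0.3673
  solve Keq expr → x = 0.3441; check Q = 8.0300e-04
Then remove 0.2642 M of E.
Step 2:
                  A         G         E         D
  Initial     6.749    0.7485    0.7982    0.3673
  Change    -0.1327   0.08843    0.1327   0.04422
  Equil       6.616     0.837    0.9309    0.4116
  solve Keq expr → x = 0.04422; check Q = 8.0300e-04
Then remove 0.1598 M of D.
Step 3:
                  A         G         E         D
  Initial     6.616     0.837    0.9309    0.2518
  Change   -0.07729   0.05153   0.07729   0.02576
  Equil       6.539    0.8885     1.008    0.2775
  solve Keq expr → x = 0.02576; check Q = 8.0300e-04

Direction: forward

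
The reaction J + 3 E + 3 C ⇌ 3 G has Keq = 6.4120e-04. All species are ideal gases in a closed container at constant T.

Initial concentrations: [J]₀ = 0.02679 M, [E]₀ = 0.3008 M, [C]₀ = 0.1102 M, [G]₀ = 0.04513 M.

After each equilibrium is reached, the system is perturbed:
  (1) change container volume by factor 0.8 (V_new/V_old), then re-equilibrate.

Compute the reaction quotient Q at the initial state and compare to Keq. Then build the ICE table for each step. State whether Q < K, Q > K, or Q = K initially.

Q₀ = 94.2; Q > K (proceeds reverse)

Q₀ = 94.2 vs Keq = 6.4120e-04 ⇒ Q>K, reverse
Step 1:
                    J           E           C           G
  init        0.02679      0.3008      0.1102     0.04513
  Δ           0.01452     0.04355     0.04355    -0.04355
  eq          0.04131      0.3444      0.1538    0.001578
  solve Keq expr → x = -0.01452; check Q = 6.4120e-04
Then change container volume by factor 0.8 (V_new/V_old).
Step 2:
                    J           E           C           G
  init        0.05163      0.4304      0.1922    0.001973
  Δ       -2.2216e-04 -6.6649e-04 -6.6649e-04  6.6649e-04
  eq          0.05141      0.4298      0.1915    0.002639
  solve Keq expr → x = 2.2216e-04; check Q = 6.4120e-04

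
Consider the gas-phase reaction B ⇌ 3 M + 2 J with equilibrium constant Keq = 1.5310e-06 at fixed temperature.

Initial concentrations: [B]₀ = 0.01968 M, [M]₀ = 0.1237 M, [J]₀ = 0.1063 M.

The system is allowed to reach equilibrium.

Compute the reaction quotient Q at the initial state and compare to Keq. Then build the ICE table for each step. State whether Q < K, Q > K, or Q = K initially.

Q₀ = 0.001087; Q > K (proceeds reverse)

Q₀ = 0.001087 vs Keq = 1.5310e-06 ⇒ Q>K, reverse
Step 1:
                    B           M           J
  I           0.01968      0.1237      0.1063
  C            0.0302     -0.0906     -0.0604
  E           0.04988      0.0331      0.0459
  solve Keq expr → x = -0.0302; check Q = 1.5310e-06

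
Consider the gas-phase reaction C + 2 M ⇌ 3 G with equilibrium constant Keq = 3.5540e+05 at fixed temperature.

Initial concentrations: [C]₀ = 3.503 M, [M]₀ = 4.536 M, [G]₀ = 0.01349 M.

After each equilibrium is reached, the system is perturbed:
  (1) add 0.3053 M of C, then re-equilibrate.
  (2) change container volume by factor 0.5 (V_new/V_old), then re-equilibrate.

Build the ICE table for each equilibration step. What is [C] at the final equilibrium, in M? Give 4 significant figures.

[C]_eq = 3.104 M

Q₀ = 3.4060e-08 vs Keq = 3.5540e+05 ⇒ Q<K, forward
Step 1:
                  C         M         G
  Initial     3.503     4.536   0.01349
  Change     -2.255     -4.51     6.764
  Equil       1.248   0.02649     6.778
  solve Keq expr → x = 2.255; check Q = 3.5540e+05
Then add 0.3053 M of C.
Step 2:
                  C         M         G
  Initial     1.554   0.02649     6.778
  Change  -0.001357 -0.002714   0.00407
  Equil       1.552   0.02378     6.782
  solve Keq expr → x = 0.001357; check Q = 3.5540e+05
Then change container volume by factor 0.5 (V_new/V_old).
Step 3:
                  C         M         G
  Initial     3.104   0.04756     13.56
  Change          0         0         0
  Equil       3.104   0.04756     13.56
  solve Keq expr → x = 0; check Q = 3.5540e+05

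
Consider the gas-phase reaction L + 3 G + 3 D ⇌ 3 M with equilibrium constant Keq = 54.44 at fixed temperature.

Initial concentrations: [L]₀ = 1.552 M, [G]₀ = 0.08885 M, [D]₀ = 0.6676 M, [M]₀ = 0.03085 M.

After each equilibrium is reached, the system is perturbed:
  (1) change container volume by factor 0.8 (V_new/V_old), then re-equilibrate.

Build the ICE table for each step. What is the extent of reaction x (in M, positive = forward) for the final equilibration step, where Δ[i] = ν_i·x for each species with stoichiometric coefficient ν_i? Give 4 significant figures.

Q₀ = 0.09065 vs Keq = 54.44 ⇒ Q<K, forward
Step 1:
                   L          G          D          M
  Initial      1.552    0.08885     0.6676    0.03085
  Change    -0.01875   -0.05625   -0.05625    0.05625
  Equil        1.533     0.0326     0.6114     0.0871
  solve Keq expr → x = 0.01875; check Q = 54.44
Then change container volume by factor 0.8 (V_new/V_old).
Step 2:
                   L          G          D          M
  Initial      1.917    0.04075     0.7642     0.1089
  Change   -0.002643  -0.007928  -0.007928   0.007928
  Equil        1.914    0.03282     0.7563     0.1168
  solve Keq expr → x = 0.002643; check Q = 54.44

x = 0.002643 M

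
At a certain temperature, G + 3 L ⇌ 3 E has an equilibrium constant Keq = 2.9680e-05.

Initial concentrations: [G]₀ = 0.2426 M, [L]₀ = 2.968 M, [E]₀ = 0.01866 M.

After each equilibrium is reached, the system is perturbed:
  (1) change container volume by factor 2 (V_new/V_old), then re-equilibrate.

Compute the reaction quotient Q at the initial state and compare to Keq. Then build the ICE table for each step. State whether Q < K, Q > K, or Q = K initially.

Q₀ = 1.0244e-06 vs Keq = 2.9680e-05 ⇒ Q<K, forward
Step 1:
                    G           L           E
  Initial      0.2426       2.968     0.01866
  Change     -0.01232    -0.03696     0.03696
  Equil        0.2303       2.931     0.05562
  solve Keq expr → x = 0.01232; check Q = 2.9680e-05
Then change container volume by factor 2 (V_new/V_old).
Step 2:
                    G           L           E
  Initial      0.1151       1.466     0.02781
  Change     0.001845    0.005536   -0.005536
  Equil         0.117       1.471     0.02228
  solve Keq expr → x = -0.001845; check Q = 2.9680e-05

Q₀ = 1.0244e-06; Q < K (proceeds forward)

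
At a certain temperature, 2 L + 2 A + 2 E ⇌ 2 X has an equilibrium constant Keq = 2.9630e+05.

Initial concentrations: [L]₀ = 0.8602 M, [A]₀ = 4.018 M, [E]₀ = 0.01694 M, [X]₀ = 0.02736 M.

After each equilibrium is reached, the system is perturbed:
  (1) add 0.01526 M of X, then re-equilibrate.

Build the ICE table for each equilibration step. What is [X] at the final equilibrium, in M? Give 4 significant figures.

[X]_eq = 0.05953 M

Q₀ = 0.2184 vs Keq = 2.9630e+05 ⇒ Q<K, forward
Step 1:
                   L          A          E          X
  init        0.8602      4.018    0.01694    0.02736
  Δ         -0.01692   -0.01692   -0.01692    0.01692
  eq          0.8433      4.001 2.4107e-05    0.04428
  solve Keq expr → x = 0.008458; check Q = 2.9630e+05
Then add 0.01526 M of X.
Step 2:
                   L          A          E          X
  init        0.8433      4.001 2.4107e-05    0.05954
  Δ       8.3039e-06 8.3039e-06 8.3039e-06 -8.3039e-06
  eq          0.8433      4.001 3.2411e-05    0.05953
  solve Keq expr → x = -4.1519e-06; check Q = 2.9630e+05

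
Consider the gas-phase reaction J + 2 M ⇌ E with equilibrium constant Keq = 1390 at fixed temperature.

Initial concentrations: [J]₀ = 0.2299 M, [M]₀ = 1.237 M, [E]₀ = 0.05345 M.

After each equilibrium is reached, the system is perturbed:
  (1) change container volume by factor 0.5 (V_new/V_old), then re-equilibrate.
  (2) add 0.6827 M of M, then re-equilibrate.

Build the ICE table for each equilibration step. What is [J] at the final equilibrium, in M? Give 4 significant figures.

[J]_eq = 8.1441e-05 M

Q₀ = 0.1519 vs Keq = 1390 ⇒ Q<K, forward
Step 1:
                    J           M           E
  I            0.2299       1.237     0.05345
  C           -0.2296     -0.4591      0.2296
  E        3.3649e-04      0.7779       0.283
  solve Keq expr → x = 0.2296; check Q = 1390
Then change container volume by factor 0.5 (V_new/V_old).
Step 2:
                    J           M           E
  I        6.7298e-04       1.556       0.566
  C       -5.0437e-04   -0.001009  5.0437e-04
  E        1.6861e-04       1.555      0.5665
  solve Keq expr → x = 5.0437e-04; check Q = 1390
Then add 0.6827 M of M.
Step 3:
                    J           M           E
  I        1.6861e-04       2.237      0.5665
  C       -8.7174e-05 -1.7435e-04  8.7174e-05
  E        8.1441e-05       2.237      0.5666
  solve Keq expr → x = 8.7174e-05; check Q = 1390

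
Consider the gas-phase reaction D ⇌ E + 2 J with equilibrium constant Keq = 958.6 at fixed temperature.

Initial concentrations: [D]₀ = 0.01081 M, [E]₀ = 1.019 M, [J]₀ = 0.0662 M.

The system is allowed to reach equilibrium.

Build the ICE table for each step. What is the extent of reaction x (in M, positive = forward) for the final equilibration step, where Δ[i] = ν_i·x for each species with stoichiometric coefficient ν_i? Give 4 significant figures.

x = 0.0108 M

Q₀ = 0.4131 vs Keq = 958.6 ⇒ Q<K, forward
Step 1:
                   D          E          J
  I          0.01081      1.019     0.0662
  C          -0.0108     0.0108     0.0216
  E       8.2821e-06       1.03     0.0878
  solve Keq expr → x = 0.0108; check Q = 958.6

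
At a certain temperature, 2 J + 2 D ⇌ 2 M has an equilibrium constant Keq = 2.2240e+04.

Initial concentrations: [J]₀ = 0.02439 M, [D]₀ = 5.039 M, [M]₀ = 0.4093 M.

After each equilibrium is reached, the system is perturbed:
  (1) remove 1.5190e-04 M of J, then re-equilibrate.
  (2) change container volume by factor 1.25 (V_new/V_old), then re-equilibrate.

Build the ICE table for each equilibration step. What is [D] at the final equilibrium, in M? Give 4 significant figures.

[D]_eq = 4.012 M

Q₀ = 11.09 vs Keq = 2.2240e+04 ⇒ Q<K, forward
Step 1:
                   J          D          M
  init       0.02439      5.039     0.4093
  Δ         -0.02381   -0.02381    0.02381
  eq      5.7909e-04      5.015     0.4331
  solve Keq expr → x = 0.01191; check Q = 2.2240e+04
Then remove 1.5190e-04 M of J.
Step 2:
                   J          D          M
  init    4.2719e-04      5.015     0.4331
  Δ       1.5168e-04 1.5168e-04 -1.5168e-04
  eq      5.7887e-04      5.015      0.433
  solve Keq expr → x = -7.5840e-05; check Q = 2.2240e+04
Then change container volume by factor 1.25 (V_new/V_old).
Step 3:
                   J          D          M
  init    4.6309e-04      4.012     0.3464
  Δ       1.1556e-04 1.1556e-04 -1.1556e-04
  eq      5.7866e-04      4.012     0.3463
  solve Keq expr → x = -5.7782e-05; check Q = 2.2240e+04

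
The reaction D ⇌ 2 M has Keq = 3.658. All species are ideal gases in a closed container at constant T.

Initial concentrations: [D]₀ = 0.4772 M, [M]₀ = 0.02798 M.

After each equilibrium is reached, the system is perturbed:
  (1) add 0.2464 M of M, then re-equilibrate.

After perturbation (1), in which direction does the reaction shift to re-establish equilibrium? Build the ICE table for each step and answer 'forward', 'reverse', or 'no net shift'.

Direction: reverse

Q₀ = 0.001641 vs Keq = 3.658 ⇒ Q<K, forward
Step 1:
                    D           M
  I            0.4772     0.02798
  C           -0.3401      0.6802
  E            0.1371      0.7082
  solve Keq expr → x = 0.3401; check Q = 3.658
Then add 0.2464 M of M.
Step 2:
                    D           M
  I            0.1371      0.9546
  C           0.05651      -0.113
  E            0.1936      0.8416
  solve Keq expr → x = -0.05651; check Q = 3.658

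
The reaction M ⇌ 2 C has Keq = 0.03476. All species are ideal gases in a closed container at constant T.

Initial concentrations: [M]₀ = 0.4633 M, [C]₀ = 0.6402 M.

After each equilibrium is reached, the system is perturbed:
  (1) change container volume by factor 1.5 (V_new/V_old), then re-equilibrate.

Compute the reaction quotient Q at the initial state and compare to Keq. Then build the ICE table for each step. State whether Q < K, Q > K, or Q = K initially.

Q₀ = 0.8846 vs Keq = 0.03476 ⇒ Q>K, reverse
Step 1:
                  M         C
  I          0.4633    0.6402
  C          0.2418   -0.4836
  E          0.7051    0.1566
  solve Keq expr → x = -0.2418; check Q = 0.03476
Then change container volume by factor 1.5 (V_new/V_old).
Step 2:
                  M         C
  I          0.4701    0.1044
  C        -0.01098   0.02196
  E          0.4591    0.1263
  solve Keq expr → x = 0.01098; check Q = 0.03476

Q₀ = 0.8846; Q > K (proceeds reverse)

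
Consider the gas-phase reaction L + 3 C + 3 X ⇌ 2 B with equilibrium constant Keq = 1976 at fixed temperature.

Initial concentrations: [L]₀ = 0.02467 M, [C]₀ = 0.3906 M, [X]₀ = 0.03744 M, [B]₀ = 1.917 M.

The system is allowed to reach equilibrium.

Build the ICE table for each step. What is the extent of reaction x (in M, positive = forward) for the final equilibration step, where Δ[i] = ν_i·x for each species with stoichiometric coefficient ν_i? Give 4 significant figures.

Q₀ = 4.7629e+07 vs Keq = 1976 ⇒ Q>K, reverse
Step 1:
                  L         C         X         B
  Initial   0.02467    0.3906   0.03744     1.917
  Change    0.09889    0.2967    0.2967   -0.1978
  Equil      0.1236    0.6873    0.3341     1.719
  solve Keq expr → x = -0.09889; check Q = 1976

x = -0.09889 M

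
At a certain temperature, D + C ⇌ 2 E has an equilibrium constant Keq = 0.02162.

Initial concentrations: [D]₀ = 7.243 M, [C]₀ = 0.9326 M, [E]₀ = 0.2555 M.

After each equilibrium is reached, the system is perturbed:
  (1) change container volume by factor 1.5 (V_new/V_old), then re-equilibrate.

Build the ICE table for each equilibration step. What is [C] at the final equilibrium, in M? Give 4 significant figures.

Q₀ = 0.009664 vs Keq = 0.02162 ⇒ Q<K, forward
Step 1:
                   D          C          E
  init         7.243     0.9326     0.2555
  Δ          -0.0567    -0.0567     0.1134
  eq           7.186     0.8759     0.3689
  solve Keq expr → x = 0.0567; check Q = 0.02162
Then change container volume by factor 1.5 (V_new/V_old).
Step 2:
                   D          C          E
  init         4.791     0.5839     0.2459
  Δ                0          0          0
  eq           4.791     0.5839     0.2459
  solve Keq expr → x = 0; check Q = 0.02162

[C]_eq = 0.5839 M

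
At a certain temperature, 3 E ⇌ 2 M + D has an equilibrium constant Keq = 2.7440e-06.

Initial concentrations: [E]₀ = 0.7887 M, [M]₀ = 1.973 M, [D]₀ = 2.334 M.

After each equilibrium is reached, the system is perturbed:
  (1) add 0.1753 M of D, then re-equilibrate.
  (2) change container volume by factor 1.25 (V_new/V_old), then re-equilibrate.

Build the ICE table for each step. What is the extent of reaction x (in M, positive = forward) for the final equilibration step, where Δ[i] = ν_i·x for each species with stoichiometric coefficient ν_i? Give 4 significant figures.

Q₀ = 18.52 vs Keq = 2.7440e-06 ⇒ Q>K, reverse
Step 1:
                   E          M          D
  init        0.7887      1.973      2.334
  Δ            2.944     -1.963    -0.9814
  eq           3.733    0.01027      1.353
  solve Keq expr → x = -0.9814; check Q = 2.7440e-06
Then add 0.1753 M of D.
Step 2:
                   E          M          D
  init         3.733    0.01027      1.528
  Δ       9.0410e-04 -6.0273e-04 -3.0137e-04
  eq           3.734   0.009669      1.528
  solve Keq expr → x = -3.0137e-04; check Q = 2.7440e-06
Then change container volume by factor 1.25 (V_new/V_old).
Step 3:
                   E          M          D
  init         2.987   0.007735      1.222
  Δ                0          0          0
  eq           2.987   0.007735      1.222
  solve Keq expr → x = 0; check Q = 2.7440e-06

x = 0 M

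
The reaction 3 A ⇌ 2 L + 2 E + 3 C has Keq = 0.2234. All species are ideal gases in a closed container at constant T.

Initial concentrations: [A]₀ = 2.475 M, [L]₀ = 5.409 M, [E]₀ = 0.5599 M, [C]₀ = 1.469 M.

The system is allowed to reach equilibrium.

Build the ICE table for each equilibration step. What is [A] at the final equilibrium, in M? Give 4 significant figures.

Q₀ = 1.918 vs Keq = 0.2234 ⇒ Q>K, reverse
Step 1:
                   A          L          E          C
  Initial      2.475      5.409     0.5599      1.469
  Change      0.3211     -0.214     -0.214    -0.3211
  Equil        2.796      5.195     0.3459      1.148
  solve Keq expr → x = -0.107; check Q = 0.2234

[A]_eq = 2.796 M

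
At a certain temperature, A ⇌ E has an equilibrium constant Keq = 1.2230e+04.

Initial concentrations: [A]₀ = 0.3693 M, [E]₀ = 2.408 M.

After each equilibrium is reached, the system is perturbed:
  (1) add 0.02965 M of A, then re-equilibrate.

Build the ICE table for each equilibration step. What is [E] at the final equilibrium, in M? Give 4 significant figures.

[E]_eq = 2.807 M

Q₀ = 6.52 vs Keq = 1.2230e+04 ⇒ Q<K, forward
Step 1:
                  A         E
  init       0.3693     2.408
  Δ         -0.3691    0.3691
  eq      2.2707e-04     2.777
  solve Keq expr → x = 0.3691; check Q = 1.2230e+04
Then add 0.02965 M of A.
Step 2:
                  A         E
  init      0.02988     2.777
  Δ        -0.02965   0.02965
  eq      2.2949e-04     2.807
  solve Keq expr → x = 0.02965; check Q = 1.2230e+04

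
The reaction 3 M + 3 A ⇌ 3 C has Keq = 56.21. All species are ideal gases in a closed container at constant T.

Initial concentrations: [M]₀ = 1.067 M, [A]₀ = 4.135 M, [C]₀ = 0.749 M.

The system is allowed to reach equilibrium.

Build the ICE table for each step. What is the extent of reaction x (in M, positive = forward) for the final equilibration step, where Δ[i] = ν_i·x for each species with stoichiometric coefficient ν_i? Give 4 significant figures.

Q₀ = 0.004892 vs Keq = 56.21 ⇒ Q<K, forward
Step 1:
                    M           A           C
  init          1.067       4.135       0.749
  Δ           -0.9302     -0.9302      0.9302
  eq           0.1368       3.205       1.679
  solve Keq expr → x = 0.3101; check Q = 56.21

x = 0.3101 M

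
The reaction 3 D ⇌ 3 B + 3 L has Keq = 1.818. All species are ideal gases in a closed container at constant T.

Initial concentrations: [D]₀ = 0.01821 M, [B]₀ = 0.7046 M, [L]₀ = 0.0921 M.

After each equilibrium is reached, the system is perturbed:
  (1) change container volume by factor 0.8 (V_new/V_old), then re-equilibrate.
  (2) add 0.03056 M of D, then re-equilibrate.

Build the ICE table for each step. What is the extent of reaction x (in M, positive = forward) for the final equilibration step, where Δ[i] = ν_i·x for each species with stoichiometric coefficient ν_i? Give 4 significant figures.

x = 0.00574 M

Q₀ = 45.26 vs Keq = 1.818 ⇒ Q>K, reverse
Step 1:
                  D         B         L
  init      0.01821    0.7046    0.0921
  Δ         0.02138  -0.02138  -0.02138
  eq        0.03959    0.6832   0.07072
  solve Keq expr → x = -0.007126; check Q = 1.818
Then change container volume by factor 0.8 (V_new/V_old).
Step 2:
                  D         B         L
  init      0.04949     0.854    0.0884
  Δ        0.007004 -0.007004 -0.007004
  eq        0.05649     0.847    0.0814
  solve Keq expr → x = -0.002335; check Q = 1.818
Then add 0.03056 M of D.
Step 3:
                  D         B         L
  init      0.08705     0.847    0.0814
  Δ        -0.01722   0.01722   0.01722
  eq        0.06983    0.8642   0.09862
  solve Keq expr → x = 0.00574; check Q = 1.818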